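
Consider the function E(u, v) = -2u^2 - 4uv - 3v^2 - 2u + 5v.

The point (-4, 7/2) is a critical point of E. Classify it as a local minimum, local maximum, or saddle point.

The Hessian of E is constant: H = [[-4, -4], [-4, -6]].
det(H) = (-4)·(-6) − (-4)² = 8.
det(H) > 0 and tr(H) = -10 < 0, so H is negative definite and the point is a local maximum.

local maximum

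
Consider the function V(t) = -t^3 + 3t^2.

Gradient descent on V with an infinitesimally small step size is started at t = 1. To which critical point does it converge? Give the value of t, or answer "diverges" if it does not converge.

0

V'(t) = -3t(t - 2), so V'(1) = 3.
Gradient descent moves in the -V' direction, i.e. t is decreasing.
The nearest critical point in that direction is t = 0, where V'' = 6 > 0 (a local minimum). The iterate converges there.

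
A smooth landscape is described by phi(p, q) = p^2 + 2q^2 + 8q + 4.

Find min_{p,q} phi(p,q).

phi(p,q) separates as A(p) + B(q) + 4, so its minimum is min A + min B + 4.
A'(p) = 2p vanishes at p ∈ {0}; B'(q) = 4q + 8 vanishes at q ∈ {-2}.
Local minima of A (where A''>0): A(0)=0. Local minima of B: B(-2)=-8.
So the global minimum of phi is A(0) + B(-2) + 4 = 0 − 8 + 4 = -4, attained at (0, -2).

-4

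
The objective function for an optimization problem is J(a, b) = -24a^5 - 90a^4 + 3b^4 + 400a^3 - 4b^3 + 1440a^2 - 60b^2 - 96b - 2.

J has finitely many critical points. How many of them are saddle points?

J separates as a function of a plus a function of b, so ∇J=0 decouples.
∂J/∂a = -120a(a - 3)(a + 2)(a + 4) = 0 at a ∈ {-4, -2, 0, 3}; ∂J/∂b = 12(b - 4)(b + 1)(b + 2) = 0 at b ∈ {-2, -1, 4}.
The Hessian is diagonal: diag(J_aa, J_bb). Second derivatives: J_aa(-4)=6720, J_aa(-2)=-2400, J_aa(0)=2880, J_aa(3)=-12600; J_bb(-2)=72, J_bb(-1)=-60, J_bb(4)=360.
Saddle points occur where the two diagonal entries have opposite signs: (-4, -1), (-2, -2), (-2, 4), (0, -1), (3, -2), (3, 4). Count: 6.

6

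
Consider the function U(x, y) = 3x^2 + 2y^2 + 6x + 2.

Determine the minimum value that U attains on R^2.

-1

U(x,y) separates as P(x) + Q(y) + 2, so its minimum is min P + min Q + 2.
P'(x) = 6x + 6 vanishes at x ∈ {-1}; Q'(y) = 4y vanishes at y ∈ {0}.
Local minima of P (where P''>0): P(-1)=-3. Local minima of Q: Q(0)=0.
So the global minimum of U is P(-1) + Q(0) + 2 = -3 + 0 + 2 = -1, attained at (-1, 0).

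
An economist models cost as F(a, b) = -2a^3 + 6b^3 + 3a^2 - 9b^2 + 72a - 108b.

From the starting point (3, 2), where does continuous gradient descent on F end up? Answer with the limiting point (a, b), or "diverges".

(-3, 3)

F is separable, so gradient descent decouples: a follows -∂F/∂a, b follows -∂F/∂b.
∂F/∂a = -6(a - 4)(a + 3); at a=3 this is 36, so a decreases.
∂F/∂b = 18(b - 3)(b + 2); at b=2 this is -72, so b increases.
a converges to its nearest critical value -3 (a local min of the a-part); b converges to 3. The iterate converges to (-3, 3).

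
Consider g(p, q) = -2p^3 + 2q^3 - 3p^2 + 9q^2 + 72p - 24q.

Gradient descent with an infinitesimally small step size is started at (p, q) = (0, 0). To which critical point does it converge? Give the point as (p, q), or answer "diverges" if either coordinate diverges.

(-4, 1)

g is separable, so gradient descent decouples: p follows -∂g/∂p, q follows -∂g/∂q.
∂g/∂p = -6(p - 3)(p + 4); at p=0 this is 72, so p decreases.
∂g/∂q = 6(q - 1)(q + 4); at q=0 this is -24, so q increases.
p converges to its nearest critical value -4 (a local min of the p-part); q converges to 1. The iterate converges to (-4, 1).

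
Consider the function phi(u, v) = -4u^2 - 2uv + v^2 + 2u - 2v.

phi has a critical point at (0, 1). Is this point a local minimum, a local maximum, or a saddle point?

saddle point

The Hessian of phi is constant: H = [[-8, -2], [-2, 2]].
det(H) = (-8)·2 − (-2)² = -20.
Since det(H) < 0, H is indefinite and the critical point is a saddle point.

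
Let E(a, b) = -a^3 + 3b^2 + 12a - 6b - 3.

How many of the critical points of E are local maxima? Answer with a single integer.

E separates as a function of a plus a function of b, so ∇E=0 decouples.
∂E/∂a = -3(a - 2)(a + 2) = 0 at a ∈ {-2, 2}; ∂E/∂b = 6(b - 1) = 0 at b ∈ {1}.
The Hessian is diagonal: diag(E_aa, E_bb). Second derivatives: E_aa(-2)=12, E_aa(2)=-12; E_bb(1)=6.
Local maxima occur where both diagonal entries negative: none. Count: 0.

0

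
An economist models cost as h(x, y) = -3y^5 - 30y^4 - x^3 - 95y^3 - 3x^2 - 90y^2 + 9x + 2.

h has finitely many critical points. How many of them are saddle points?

4

h separates as a function of x plus a function of y, so ∇h=0 decouples.
∂h/∂x = -3(x - 1)(x + 3) = 0 at x ∈ {-3, 1}; ∂h/∂y = -15y(y + 1)(y + 3)(y + 4) = 0 at y ∈ {-4, -3, -1, 0}.
The Hessian is diagonal: diag(h_xx, h_yy). Second derivatives: h_xx(-3)=12, h_xx(1)=-12; h_yy(-4)=180, h_yy(-3)=-90, h_yy(-1)=90, h_yy(0)=-180.
Saddle points occur where the two diagonal entries have opposite signs: (-3, -3), (-3, 0), (1, -4), (1, -1). Count: 4.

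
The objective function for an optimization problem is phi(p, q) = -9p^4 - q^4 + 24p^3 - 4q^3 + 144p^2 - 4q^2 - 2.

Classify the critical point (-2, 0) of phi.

local maximum

The mixed partial ∂²phi/∂p∂q is 0, so the Hessian at any point is diag(phi_pp, phi_qq) = diag(36(-3p^2 + 4p + 8), -4(3q^2 + 6q + 2)).
At (-2, 0): H = diag(-432, -8).
Both eigenvalues are negative, so H is negative definite: a local maximum.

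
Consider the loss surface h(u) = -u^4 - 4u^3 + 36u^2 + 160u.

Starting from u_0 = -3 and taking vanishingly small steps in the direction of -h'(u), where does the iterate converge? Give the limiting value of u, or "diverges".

h'(u) = -4(u - 4)(u + 2)(u + 5), so h'(-3) = -56.
Gradient descent moves in the -h' direction, i.e. u is increasing.
The nearest critical point in that direction is u = -2, where h'' = 72 > 0 (a local minimum). The iterate converges there.

-2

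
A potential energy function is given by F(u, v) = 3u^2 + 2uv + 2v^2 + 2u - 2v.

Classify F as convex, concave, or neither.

F is quadratic, so its Hessian is the constant matrix H = [[6, 2], [2, 4]].
det(H) = 20, tr(H) = 10.
det(H) > 0 and tr(H) > 0, so H is positive definite everywhere: convex.

convex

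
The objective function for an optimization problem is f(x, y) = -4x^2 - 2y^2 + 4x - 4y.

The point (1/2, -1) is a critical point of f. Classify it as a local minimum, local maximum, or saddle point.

local maximum

The Hessian of f is constant: H = [[-8, 0], [0, -4]].
det(H) = (-8)·(-4) − 0² = 32.
det(H) > 0 and tr(H) = -12 < 0, so H is negative definite and the point is a local maximum.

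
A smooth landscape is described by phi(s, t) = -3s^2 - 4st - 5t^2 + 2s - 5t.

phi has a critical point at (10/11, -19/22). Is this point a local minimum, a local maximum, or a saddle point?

local maximum

The Hessian of phi is constant: H = [[-6, -4], [-4, -10]].
det(H) = (-6)·(-10) − (-4)² = 44.
det(H) > 0 and tr(H) = -16 < 0, so H is negative definite and the point is a local maximum.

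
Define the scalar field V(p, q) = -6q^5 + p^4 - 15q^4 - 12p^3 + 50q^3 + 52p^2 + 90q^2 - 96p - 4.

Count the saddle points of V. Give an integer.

6

V separates as a function of p plus a function of q, so ∇V=0 decouples.
∂V/∂p = 4(p - 4)(p - 3)(p - 2) = 0 at p ∈ {2, 3, 4}; ∂V/∂q = -30q(q - 2)(q + 1)(q + 3) = 0 at q ∈ {-3, -1, 0, 2}.
The Hessian is diagonal: diag(V_pp, V_qq). Second derivatives: V_pp(2)=8, V_pp(3)=-4, V_pp(4)=8; V_qq(-3)=900, V_qq(-1)=-180, V_qq(0)=180, V_qq(2)=-900.
Saddle points occur where the two diagonal entries have opposite signs: (2, -1), (2, 2), (3, -3), (3, 0), (4, -1), (4, 2). Count: 6.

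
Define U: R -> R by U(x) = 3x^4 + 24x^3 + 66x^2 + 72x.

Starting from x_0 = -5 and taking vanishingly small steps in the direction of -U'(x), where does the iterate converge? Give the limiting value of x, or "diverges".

-3

U'(x) = 12(x + 1)(x + 2)(x + 3), so U'(-5) = -288.
Gradient descent moves in the -U' direction, i.e. x is increasing.
The nearest critical point in that direction is x = -3, where U'' = 24 > 0 (a local minimum). The iterate converges there.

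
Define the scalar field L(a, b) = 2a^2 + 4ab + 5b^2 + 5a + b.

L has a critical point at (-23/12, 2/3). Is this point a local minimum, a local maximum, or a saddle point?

local minimum

The Hessian of L is constant: H = [[4, 4], [4, 10]].
det(H) = 4·10 − 4² = 24.
det(H) > 0 and tr(H) = 14 > 0, so H is positive definite and the point is a local minimum.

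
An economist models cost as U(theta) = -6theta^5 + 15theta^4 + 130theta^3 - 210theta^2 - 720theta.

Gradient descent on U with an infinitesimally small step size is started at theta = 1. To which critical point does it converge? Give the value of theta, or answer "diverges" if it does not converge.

U'(theta) = -30(theta - 4)(theta - 2)(theta + 1)(theta + 3), so U'(1) = -720.
Gradient descent moves in the -U' direction, i.e. theta is increasing.
The nearest critical point in that direction is theta = 2, where U'' = 900 > 0 (a local minimum). The iterate converges there.

2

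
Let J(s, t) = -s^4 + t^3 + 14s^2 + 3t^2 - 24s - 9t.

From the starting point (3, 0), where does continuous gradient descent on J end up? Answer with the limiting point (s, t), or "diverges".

J is separable, so gradient descent decouples: s follows -∂J/∂s, t follows -∂J/∂t.
∂J/∂s = -4(s - 2)(s - 1)(s + 3); at s=3 this is -48, so s increases.
∂J/∂t = 3(t - 1)(t + 3); at t=0 this is -9, so t increases.
The s-coordinate has no critical point in that direction and runs off to infinity.

diverges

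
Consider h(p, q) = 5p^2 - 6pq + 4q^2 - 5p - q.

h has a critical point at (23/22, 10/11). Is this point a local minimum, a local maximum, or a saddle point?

The Hessian of h is constant: H = [[10, -6], [-6, 8]].
det(H) = 10·8 − (-6)² = 44.
det(H) > 0 and tr(H) = 18 > 0, so H is positive definite and the point is a local minimum.

local minimum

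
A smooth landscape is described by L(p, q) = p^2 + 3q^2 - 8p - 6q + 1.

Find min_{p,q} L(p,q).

L(p,q) separates as A(p) + B(q) + 1, so its minimum is min A + min B + 1.
A'(p) = 2p - 8 vanishes at p ∈ {4}; B'(q) = 6q - 6 vanishes at q ∈ {1}.
Local minima of A (where A''>0): A(4)=-16. Local minima of B: B(1)=-3.
So the global minimum of L is A(4) + B(1) + 1 = -16 − 3 + 1 = -18, attained at (4, 1).

-18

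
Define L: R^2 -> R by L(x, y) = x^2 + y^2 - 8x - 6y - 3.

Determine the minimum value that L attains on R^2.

L(x,y) separates as P(x) + Q(y) − 3, so its minimum is min P + min Q − 3.
P'(x) = 2x - 8 vanishes at x ∈ {4}; Q'(y) = 2y - 6 vanishes at y ∈ {3}.
Local minima of P (where P''>0): P(4)=-16. Local minima of Q: Q(3)=-9.
So the global minimum of L is P(4) + Q(3) − 3 = -16 − 9 − 3 = -28, attained at (4, 3).

-28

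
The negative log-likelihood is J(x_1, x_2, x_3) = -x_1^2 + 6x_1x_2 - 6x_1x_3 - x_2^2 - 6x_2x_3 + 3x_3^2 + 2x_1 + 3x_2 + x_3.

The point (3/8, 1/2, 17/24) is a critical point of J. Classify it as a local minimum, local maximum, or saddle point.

The Hessian is constant: H = [[-2, 6, -6], [6, -2, -6], [-6, -6, 6]].
Leading principal minors: Δ₁ = -2, Δ₂ = -32, Δ₃ = 384.
The minors fit neither the all-positive nor the alternating-sign pattern, so H is indefinite: a saddle point.

saddle point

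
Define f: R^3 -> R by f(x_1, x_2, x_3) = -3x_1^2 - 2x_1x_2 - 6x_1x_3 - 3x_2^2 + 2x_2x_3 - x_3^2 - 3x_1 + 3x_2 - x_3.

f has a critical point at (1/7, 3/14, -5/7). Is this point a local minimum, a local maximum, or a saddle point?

The Hessian is constant: H = [[-6, -2, -6], [-2, -6, 2], [-6, 2, -2]].
Leading principal minors: Δ₁ = -6, Δ₂ = 32, Δ₃ = 224.
The minors fit neither the all-positive nor the alternating-sign pattern, so H is indefinite: a saddle point.

saddle point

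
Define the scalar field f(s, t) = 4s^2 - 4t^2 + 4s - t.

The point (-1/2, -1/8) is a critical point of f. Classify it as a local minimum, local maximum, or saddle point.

The Hessian of f is constant: H = [[8, 0], [0, -8]].
det(H) = 8·(-8) − 0² = -64.
Since det(H) < 0, H is indefinite and the critical point is a saddle point.

saddle point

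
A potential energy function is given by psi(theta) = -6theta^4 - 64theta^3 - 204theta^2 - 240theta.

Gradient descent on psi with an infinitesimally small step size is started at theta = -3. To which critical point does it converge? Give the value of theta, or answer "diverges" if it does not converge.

-2

psi'(theta) = -24(theta + 1)(theta + 2)(theta + 5), so psi'(-3) = -96.
Gradient descent moves in the -psi' direction, i.e. theta is increasing.
The nearest critical point in that direction is theta = -2, where psi'' = 72 > 0 (a local minimum). The iterate converges there.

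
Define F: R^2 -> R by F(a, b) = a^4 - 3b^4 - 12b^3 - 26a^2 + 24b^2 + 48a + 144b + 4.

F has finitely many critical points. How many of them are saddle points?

5

F separates as a function of a plus a function of b, so ∇F=0 decouples.
∂F/∂a = 4(a - 3)(a - 1)(a + 4) = 0 at a ∈ {-4, 1, 3}; ∂F/∂b = -12(b - 2)(b + 2)(b + 3) = 0 at b ∈ {-3, -2, 2}.
The Hessian is diagonal: diag(F_aa, F_bb). Second derivatives: F_aa(-4)=140, F_aa(1)=-40, F_aa(3)=56; F_bb(-3)=-60, F_bb(-2)=48, F_bb(2)=-240.
Saddle points occur where the two diagonal entries have opposite signs: (-4, -3), (-4, 2), (1, -2), (3, -3), (3, 2). Count: 5.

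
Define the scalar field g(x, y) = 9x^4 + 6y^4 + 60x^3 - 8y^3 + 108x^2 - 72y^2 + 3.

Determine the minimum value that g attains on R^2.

g(x,y) separates as P(x) + Q(y) + 3, so its minimum is min P + min Q + 3.
P'(x) = 36x(x + 2)(x + 3) vanishes at x ∈ {-3, -2, 0}; Q'(y) = 24y(y - 3)(y + 2) vanishes at y ∈ {-2, 0, 3}.
Local minima of P (where P''>0): P(-3)=81, P(0)=0. Local minima of Q: Q(-2)=-128, Q(3)=-378.
So the global minimum of g is P(0) + Q(3) + 3 = 0 − 378 + 3 = -375, attained at (0, 3).

-375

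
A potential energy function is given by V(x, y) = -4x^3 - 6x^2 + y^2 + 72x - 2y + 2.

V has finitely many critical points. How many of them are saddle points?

1

V separates as a function of x plus a function of y, so ∇V=0 decouples.
∂V/∂x = -12(x - 2)(x + 3) = 0 at x ∈ {-3, 2}; ∂V/∂y = 2(y - 1) = 0 at y ∈ {1}.
The Hessian is diagonal: diag(V_xx, V_yy). Second derivatives: V_xx(-3)=60, V_xx(2)=-60; V_yy(1)=2.
Saddle points occur where the two diagonal entries have opposite signs: (2, 1). Count: 1.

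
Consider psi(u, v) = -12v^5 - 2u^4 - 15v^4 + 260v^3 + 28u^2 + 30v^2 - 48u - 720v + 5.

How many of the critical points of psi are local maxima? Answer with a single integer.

psi separates as a function of u plus a function of v, so ∇psi=0 decouples.
∂psi/∂u = -8(u - 2)(u - 1)(u + 3) = 0 at u ∈ {-3, 1, 2}; ∂psi/∂v = -60(v - 3)(v - 1)(v + 1)(v + 4) = 0 at v ∈ {-4, -1, 1, 3}.
The Hessian is diagonal: diag(psi_uu, psi_vv). Second derivatives: psi_uu(-3)=-160, psi_uu(1)=32, psi_uu(2)=-40; psi_vv(-4)=6300, psi_vv(-1)=-1440, psi_vv(1)=1200, psi_vv(3)=-3360.
Local maxima occur where both diagonal entries negative: (-3, -1), (-3, 3), (2, -1), (2, 3). Count: 4.

4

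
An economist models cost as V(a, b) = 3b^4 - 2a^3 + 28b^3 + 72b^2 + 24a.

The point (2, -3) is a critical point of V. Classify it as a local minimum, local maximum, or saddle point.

The mixed partial ∂²V/∂a∂b is 0, so the Hessian at any point is diag(V_aa, V_bb) = diag(-12a, 12(3b^2 + 14b + 12)).
At (2, -3): H = diag(-24, -36).
Both eigenvalues are negative, so H is negative definite: a local maximum.

local maximum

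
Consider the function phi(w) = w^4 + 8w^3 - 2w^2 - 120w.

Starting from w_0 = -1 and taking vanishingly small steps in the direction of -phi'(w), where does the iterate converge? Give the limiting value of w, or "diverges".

phi'(w) = 4(w - 2)(w + 3)(w + 5), so phi'(-1) = -96.
Gradient descent moves in the -phi' direction, i.e. w is increasing.
The nearest critical point in that direction is w = 2, where phi'' = 140 > 0 (a local minimum). The iterate converges there.

2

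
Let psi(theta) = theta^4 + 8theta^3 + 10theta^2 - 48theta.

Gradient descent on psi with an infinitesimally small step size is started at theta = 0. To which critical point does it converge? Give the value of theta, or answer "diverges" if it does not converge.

psi'(theta) = 4(theta - 1)(theta + 3)(theta + 4), so psi'(0) = -48.
Gradient descent moves in the -psi' direction, i.e. theta is increasing.
The nearest critical point in that direction is theta = 1, where psi'' = 80 > 0 (a local minimum). The iterate converges there.

1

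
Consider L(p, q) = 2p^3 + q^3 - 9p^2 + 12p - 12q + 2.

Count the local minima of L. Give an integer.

L separates as a function of p plus a function of q, so ∇L=0 decouples.
∂L/∂p = 6(p - 2)(p - 1) = 0 at p ∈ {1, 2}; ∂L/∂q = 3(q - 2)(q + 2) = 0 at q ∈ {-2, 2}.
The Hessian is diagonal: diag(L_pp, L_qq). Second derivatives: L_pp(1)=-6, L_pp(2)=6; L_qq(-2)=-12, L_qq(2)=12.
Local minima occur where both diagonal entries positive: (2, 2). Count: 1.

1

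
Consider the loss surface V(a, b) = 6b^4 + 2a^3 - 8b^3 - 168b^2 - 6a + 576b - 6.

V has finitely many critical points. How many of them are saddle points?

V separates as a function of a plus a function of b, so ∇V=0 decouples.
∂V/∂a = 6(a - 1)(a + 1) = 0 at a ∈ {-1, 1}; ∂V/∂b = 24(b - 3)(b - 2)(b + 4) = 0 at b ∈ {-4, 2, 3}.
The Hessian is diagonal: diag(V_aa, V_bb). Second derivatives: V_aa(-1)=-12, V_aa(1)=12; V_bb(-4)=1008, V_bb(2)=-144, V_bb(3)=168.
Saddle points occur where the two diagonal entries have opposite signs: (-1, -4), (-1, 3), (1, 2). Count: 3.

3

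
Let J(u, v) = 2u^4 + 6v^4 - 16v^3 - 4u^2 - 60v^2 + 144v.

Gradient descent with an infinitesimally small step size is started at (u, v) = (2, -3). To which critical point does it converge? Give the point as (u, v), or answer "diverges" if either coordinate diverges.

(1, -2)

J is separable, so gradient descent decouples: u follows -∂J/∂u, v follows -∂J/∂v.
∂J/∂u = 8u(u - 1)(u + 1); at u=2 this is 48, so u decreases.
∂J/∂v = 24(v - 3)(v - 1)(v + 2); at v=-3 this is -576, so v increases.
u converges to its nearest critical value 1 (a local min of the u-part); v converges to -2. The iterate converges to (1, -2).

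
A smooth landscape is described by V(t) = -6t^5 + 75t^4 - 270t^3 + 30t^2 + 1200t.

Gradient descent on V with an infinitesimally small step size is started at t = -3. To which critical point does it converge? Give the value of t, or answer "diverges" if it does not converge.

-1

V'(t) = -30(t - 5)(t - 4)(t - 2)(t + 1), so V'(-3) = -16800.
Gradient descent moves in the -V' direction, i.e. t is increasing.
The nearest critical point in that direction is t = -1, where V'' = 2700 > 0 (a local minimum). The iterate converges there.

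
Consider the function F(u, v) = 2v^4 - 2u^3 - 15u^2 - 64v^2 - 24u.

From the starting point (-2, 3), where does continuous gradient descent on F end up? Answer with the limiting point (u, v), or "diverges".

(-4, 4)

F is separable, so gradient descent decouples: u follows -∂F/∂u, v follows -∂F/∂v.
∂F/∂u = -6(u + 1)(u + 4); at u=-2 this is 12, so u decreases.
∂F/∂v = 8v(v - 4)(v + 4); at v=3 this is -168, so v increases.
u converges to its nearest critical value -4 (a local min of the u-part); v converges to 4. The iterate converges to (-4, 4).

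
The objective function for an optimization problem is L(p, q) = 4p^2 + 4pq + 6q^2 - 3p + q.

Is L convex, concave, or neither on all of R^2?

L is quadratic, so its Hessian is the constant matrix H = [[8, 4], [4, 12]].
det(H) = 80, tr(H) = 20.
det(H) > 0 and tr(H) > 0, so H is positive definite everywhere: convex.

convex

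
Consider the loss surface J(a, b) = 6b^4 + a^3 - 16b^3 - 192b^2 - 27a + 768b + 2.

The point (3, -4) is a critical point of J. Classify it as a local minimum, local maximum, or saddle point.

local minimum

The mixed partial ∂²J/∂a∂b is 0, so the Hessian at any point is diag(J_aa, J_bb) = diag(6a, 24(3b^2 - 4b - 16)).
At (3, -4): H = diag(18, 1152).
Both eigenvalues are positive, so H is positive definite: a local minimum.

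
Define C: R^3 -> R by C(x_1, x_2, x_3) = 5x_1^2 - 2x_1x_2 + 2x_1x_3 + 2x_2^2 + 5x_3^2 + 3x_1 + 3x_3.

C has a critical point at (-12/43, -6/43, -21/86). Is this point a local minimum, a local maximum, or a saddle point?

The Hessian is constant: H = [[10, -2, 2], [-2, 4, 0], [2, 0, 10]].
Leading principal minors: Δ₁ = 10, Δ₂ = 36, Δ₃ = 344.
All leading minors are positive, so H is positive definite: a local minimum.

local minimum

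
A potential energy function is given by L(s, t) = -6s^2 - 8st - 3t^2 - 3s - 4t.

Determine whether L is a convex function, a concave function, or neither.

L is quadratic, so its Hessian is the constant matrix H = [[-12, -8], [-8, -6]].
det(H) = 8, tr(H) = -18.
det(H) > 0 and tr(H) < 0, so H is negative definite everywhere: concave.

concave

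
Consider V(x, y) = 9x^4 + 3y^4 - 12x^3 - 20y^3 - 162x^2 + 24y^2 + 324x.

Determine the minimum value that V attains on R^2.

V(x,y) separates as P(x) + Q(y), so its minimum is min P + min Q.
P'(x) = 36(x - 3)(x - 1)(x + 3) vanishes at x ∈ {-3, 1, 3}; Q'(y) = 12y(y - 4)(y - 1) vanishes at y ∈ {0, 1, 4}.
Local minima of P (where P''>0): P(-3)=-1377, P(3)=-81. Local minima of Q: Q(0)=0, Q(4)=-128.
So the global minimum of V is P(-3) + Q(4) = -1377 − 128 = -1505, attained at (-3, 4).

-1505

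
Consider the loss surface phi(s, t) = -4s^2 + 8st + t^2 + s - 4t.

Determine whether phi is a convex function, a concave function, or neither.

neither

phi is quadratic, so its Hessian is the constant matrix H = [[-8, 8], [8, 2]].
det(H) = -80, tr(H) = -6.
det(H) < 0, so H is indefinite: neither convex nor concave.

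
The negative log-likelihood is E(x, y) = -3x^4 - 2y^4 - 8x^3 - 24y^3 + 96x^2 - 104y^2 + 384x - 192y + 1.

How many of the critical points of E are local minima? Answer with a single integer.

1

E separates as a function of x plus a function of y, so ∇E=0 decouples.
∂E/∂x = -12(x - 4)(x + 2)(x + 4) = 0 at x ∈ {-4, -2, 4}; ∂E/∂y = -8(y + 2)(y + 3)(y + 4) = 0 at y ∈ {-4, -3, -2}.
The Hessian is diagonal: diag(E_xx, E_yy). Second derivatives: E_xx(-4)=-192, E_xx(-2)=144, E_xx(4)=-576; E_yy(-4)=-16, E_yy(-3)=8, E_yy(-2)=-16.
Local minima occur where both diagonal entries positive: (-2, -3). Count: 1.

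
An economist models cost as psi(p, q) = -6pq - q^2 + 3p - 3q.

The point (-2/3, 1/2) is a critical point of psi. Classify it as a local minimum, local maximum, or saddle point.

The Hessian of psi is constant: H = [[0, -6], [-6, -2]].
det(H) = 0·(-2) − (-6)² = -36.
Since det(H) < 0, H is indefinite and the critical point is a saddle point.

saddle point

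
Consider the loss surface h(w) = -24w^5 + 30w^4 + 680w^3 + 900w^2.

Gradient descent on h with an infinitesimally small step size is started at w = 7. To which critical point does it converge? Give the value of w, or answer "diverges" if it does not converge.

diverges

h'(w) = -120w(w - 5)(w + 1)(w + 3), so h'(7) = -134400.
Gradient descent moves in the -h' direction, i.e. w is increasing.
There is no critical point above w=7, and h' keeps the same sign, so the iterate runs off to +∞.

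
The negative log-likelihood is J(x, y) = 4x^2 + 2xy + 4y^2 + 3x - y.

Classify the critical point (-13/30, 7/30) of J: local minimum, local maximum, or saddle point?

The Hessian of J is constant: H = [[8, 2], [2, 8]].
det(H) = 8·8 − 2² = 60.
det(H) > 0 and tr(H) = 16 > 0, so H is positive definite and the point is a local minimum.

local minimum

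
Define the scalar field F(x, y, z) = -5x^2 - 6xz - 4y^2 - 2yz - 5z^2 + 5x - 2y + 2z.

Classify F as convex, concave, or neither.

F is quadratic, so its Hessian is the constant matrix H = [[-10, 0, -6], [0, -8, -2], [-6, -2, -10]].
Leading principal minors: -10, 80, -472.
Signs alternate −, +, − ⇒ H ≺ 0 ⇒ concave.

concave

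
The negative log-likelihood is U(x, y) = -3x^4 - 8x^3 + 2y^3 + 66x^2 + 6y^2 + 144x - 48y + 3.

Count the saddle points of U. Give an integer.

3

U separates as a function of x plus a function of y, so ∇U=0 decouples.
∂U/∂x = -12(x - 3)(x + 1)(x + 4) = 0 at x ∈ {-4, -1, 3}; ∂U/∂y = 6(y - 2)(y + 4) = 0 at y ∈ {-4, 2}.
The Hessian is diagonal: diag(U_xx, U_yy). Second derivatives: U_xx(-4)=-252, U_xx(-1)=144, U_xx(3)=-336; U_yy(-4)=-36, U_yy(2)=36.
Saddle points occur where the two diagonal entries have opposite signs: (-4, 2), (-1, -4), (3, 2). Count: 3.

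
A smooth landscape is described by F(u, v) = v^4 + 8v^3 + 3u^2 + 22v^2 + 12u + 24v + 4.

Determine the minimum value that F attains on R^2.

-17

F(u,v) separates as P(u) + Q(v) + 4, so its minimum is min P + min Q + 4.
P'(u) = 6u + 12 vanishes at u ∈ {-2}; Q'(v) = 4(v + 1)(v + 2)(v + 3) vanishes at v ∈ {-3, -2, -1}.
Local minima of P (where P''>0): P(-2)=-12. Local minima of Q: Q(-3)=-9, Q(-1)=-9.
So the global minimum of F is P(-2) + Q(-3) + 4 = -12 − 9 + 4 = -17, attained at (-2, -3).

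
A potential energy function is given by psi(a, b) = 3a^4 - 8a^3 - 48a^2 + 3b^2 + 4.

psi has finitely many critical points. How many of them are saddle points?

psi separates as a function of a plus a function of b, so ∇psi=0 decouples.
∂psi/∂a = 12a(a - 4)(a + 2) = 0 at a ∈ {-2, 0, 4}; ∂psi/∂b = 6b = 0 at b ∈ {0}.
The Hessian is diagonal: diag(psi_aa, psi_bb). Second derivatives: psi_aa(-2)=144, psi_aa(0)=-96, psi_aa(4)=288; psi_bb(0)=6.
Saddle points occur where the two diagonal entries have opposite signs: (0, 0). Count: 1.

1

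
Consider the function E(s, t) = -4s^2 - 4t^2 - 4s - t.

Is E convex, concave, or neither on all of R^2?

E is quadratic, so its Hessian is the constant matrix H = [[-8, 0], [0, -8]].
det(H) = 64, tr(H) = -16.
det(H) > 0 and tr(H) < 0, so H is negative definite everywhere: concave.

concave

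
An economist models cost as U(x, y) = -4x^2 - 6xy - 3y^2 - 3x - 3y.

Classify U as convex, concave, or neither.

concave

U is quadratic, so its Hessian is the constant matrix H = [[-8, -6], [-6, -6]].
det(H) = 12, tr(H) = -14.
det(H) > 0 and tr(H) < 0, so H is negative definite everywhere: concave.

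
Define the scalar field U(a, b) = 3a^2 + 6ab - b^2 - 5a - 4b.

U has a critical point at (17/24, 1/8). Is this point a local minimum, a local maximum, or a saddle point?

The Hessian of U is constant: H = [[6, 6], [6, -2]].
det(H) = 6·(-2) − 6² = -48.
Since det(H) < 0, H is indefinite and the critical point is a saddle point.

saddle point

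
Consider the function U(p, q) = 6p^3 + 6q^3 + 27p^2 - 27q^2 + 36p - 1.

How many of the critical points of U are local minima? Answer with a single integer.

1

U separates as a function of p plus a function of q, so ∇U=0 decouples.
∂U/∂p = 18(p + 1)(p + 2) = 0 at p ∈ {-2, -1}; ∂U/∂q = 18q(q - 3) = 0 at q ∈ {0, 3}.
The Hessian is diagonal: diag(U_pp, U_qq). Second derivatives: U_pp(-2)=-18, U_pp(-1)=18; U_qq(0)=-54, U_qq(3)=54.
Local minima occur where both diagonal entries positive: (-1, 3). Count: 1.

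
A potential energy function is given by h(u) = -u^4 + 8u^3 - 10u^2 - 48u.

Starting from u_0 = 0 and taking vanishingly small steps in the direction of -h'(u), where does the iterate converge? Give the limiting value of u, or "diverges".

h'(u) = -4(u - 4)(u - 3)(u + 1), so h'(0) = -48.
Gradient descent moves in the -h' direction, i.e. u is increasing.
The nearest critical point in that direction is u = 3, where h'' = 16 > 0 (a local minimum). The iterate converges there.

3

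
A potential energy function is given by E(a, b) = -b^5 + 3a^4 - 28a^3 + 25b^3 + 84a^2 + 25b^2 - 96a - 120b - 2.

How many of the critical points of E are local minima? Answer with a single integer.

4

E separates as a function of a plus a function of b, so ∇E=0 decouples.
∂E/∂a = 12(a - 4)(a - 2)(a - 1) = 0 at a ∈ {1, 2, 4}; ∂E/∂b = -5(b - 4)(b - 1)(b + 2)(b + 3) = 0 at b ∈ {-3, -2, 1, 4}.
The Hessian is diagonal: diag(E_aa, E_bb). Second derivatives: E_aa(1)=36, E_aa(2)=-24, E_aa(4)=72; E_bb(-3)=140, E_bb(-2)=-90, E_bb(1)=180, E_bb(4)=-630.
Local minima occur where both diagonal entries positive: (1, -3), (1, 1), (4, -3), (4, 1). Count: 4.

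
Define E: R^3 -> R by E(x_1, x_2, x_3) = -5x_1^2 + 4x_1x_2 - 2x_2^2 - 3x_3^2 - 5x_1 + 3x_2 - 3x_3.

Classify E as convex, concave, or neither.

concave

E is quadratic, so its Hessian is the constant matrix H = [[-10, 4, 0], [4, -4, 0], [0, 0, -6]].
Leading principal minors: -10, 24, -144.
Signs alternate −, +, − ⇒ H ≺ 0 ⇒ concave.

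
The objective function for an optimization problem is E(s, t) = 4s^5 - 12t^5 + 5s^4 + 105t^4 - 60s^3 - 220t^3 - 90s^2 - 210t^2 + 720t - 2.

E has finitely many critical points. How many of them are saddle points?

8

E separates as a function of s plus a function of t, so ∇E=0 decouples.
∂E/∂s = 20s(s - 3)(s + 1)(s + 3) = 0 at s ∈ {-3, -1, 0, 3}; ∂E/∂t = -60(t - 4)(t - 3)(t - 1)(t + 1) = 0 at t ∈ {-1, 1, 3, 4}.
The Hessian is diagonal: diag(E_ss, E_tt). Second derivatives: E_ss(-3)=-720, E_ss(-1)=160, E_ss(0)=-180, E_ss(3)=1440; E_tt(-1)=2400, E_tt(1)=-720, E_tt(3)=480, E_tt(4)=-900.
Saddle points occur where the two diagonal entries have opposite signs: (-3, -1), (-3, 3), (-1, 1), (-1, 4), (0, -1), (0, 3), (3, 1), (3, 4). Count: 8.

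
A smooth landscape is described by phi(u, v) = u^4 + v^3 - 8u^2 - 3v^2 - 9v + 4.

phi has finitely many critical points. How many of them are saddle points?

phi separates as a function of u plus a function of v, so ∇phi=0 decouples.
∂phi/∂u = 4u(u - 2)(u + 2) = 0 at u ∈ {-2, 0, 2}; ∂phi/∂v = 3(v - 3)(v + 1) = 0 at v ∈ {-1, 3}.
The Hessian is diagonal: diag(phi_uu, phi_vv). Second derivatives: phi_uu(-2)=32, phi_uu(0)=-16, phi_uu(2)=32; phi_vv(-1)=-12, phi_vv(3)=12.
Saddle points occur where the two diagonal entries have opposite signs: (-2, -1), (0, 3), (2, -1). Count: 3.

3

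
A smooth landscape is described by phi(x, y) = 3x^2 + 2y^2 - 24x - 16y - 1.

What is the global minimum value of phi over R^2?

phi(x,y) separates as P(x) + Q(y) − 1, so its minimum is min P + min Q − 1.
P'(x) = 6x - 24 vanishes at x ∈ {4}; Q'(y) = 4y - 16 vanishes at y ∈ {4}.
Local minima of P (where P''>0): P(4)=-48. Local minima of Q: Q(4)=-32.
So the global minimum of phi is P(4) + Q(4) − 1 = -48 − 32 − 1 = -81, attained at (4, 4).

-81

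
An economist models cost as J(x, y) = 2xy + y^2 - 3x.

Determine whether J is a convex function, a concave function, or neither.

neither

J is quadratic, so its Hessian is the constant matrix H = [[0, 2], [2, 2]].
det(H) = -4, tr(H) = 2.
det(H) < 0, so H is indefinite: neither convex nor concave.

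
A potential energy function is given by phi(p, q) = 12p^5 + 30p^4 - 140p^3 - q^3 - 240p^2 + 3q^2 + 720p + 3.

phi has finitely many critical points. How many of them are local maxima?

2

phi separates as a function of p plus a function of q, so ∇phi=0 decouples.
∂phi/∂p = 60(p - 2)(p - 1)(p + 2)(p + 3) = 0 at p ∈ {-3, -2, 1, 2}; ∂phi/∂q = -3q(q - 2) = 0 at q ∈ {0, 2}.
The Hessian is diagonal: diag(phi_pp, phi_qq). Second derivatives: phi_pp(-3)=-1200, phi_pp(-2)=720, phi_pp(1)=-720, phi_pp(2)=1200; phi_qq(0)=6, phi_qq(2)=-6.
Local maxima occur where both diagonal entries negative: (-3, 2), (1, 2). Count: 2.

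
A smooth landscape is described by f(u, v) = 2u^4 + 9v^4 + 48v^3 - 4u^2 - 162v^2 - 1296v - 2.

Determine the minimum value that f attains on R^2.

-3325

f(u,v) separates as P(u) + Q(v) − 2, so its minimum is min P + min Q − 2.
P'(u) = 8u(u - 1)(u + 1) vanishes at u ∈ {-1, 0, 1}; Q'(v) = 36(v - 3)(v + 3)(v + 4) vanishes at v ∈ {-4, -3, 3}.
Local minima of P (where P''>0): P(-1)=-2, P(1)=-2. Local minima of Q: Q(-4)=1824, Q(3)=-3321.
So the global minimum of f is P(-1) + Q(3) − 2 = -2 − 3321 − 2 = -3325, attained at (-1, 3).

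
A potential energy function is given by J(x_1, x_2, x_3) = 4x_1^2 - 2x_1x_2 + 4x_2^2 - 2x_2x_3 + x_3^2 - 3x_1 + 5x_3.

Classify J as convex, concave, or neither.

J is quadratic, so its Hessian is the constant matrix H = [[8, -2, 0], [-2, 8, -2], [0, -2, 2]].
Leading principal minors: 8, 60, 88.
All positive ⇒ H ≻ 0 ⇒ convex.

convex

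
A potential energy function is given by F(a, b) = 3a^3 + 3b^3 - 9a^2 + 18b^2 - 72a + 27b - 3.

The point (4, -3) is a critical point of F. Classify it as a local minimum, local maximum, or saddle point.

saddle point

The mixed partial ∂²F/∂a∂b is 0, so the Hessian at any point is diag(F_aa, F_bb) = diag(18(a - 1), 18(b + 2)).
At (4, -3): H = diag(54, -18).
The eigenvalues have opposite signs, so H is indefinite: a saddle point.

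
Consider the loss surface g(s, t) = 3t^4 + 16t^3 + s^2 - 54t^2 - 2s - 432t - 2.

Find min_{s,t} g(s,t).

g(s,t) separates as P(s) + Q(t) − 2, so its minimum is min P + min Q − 2.
P'(s) = 2s - 2 vanishes at s ∈ {1}; Q'(t) = 12(t - 3)(t + 3)(t + 4) vanishes at t ∈ {-4, -3, 3}.
Local minima of P (where P''>0): P(1)=-1. Local minima of Q: Q(-4)=608, Q(3)=-1107.
So the global minimum of g is P(1) + Q(3) − 2 = -1 − 1107 − 2 = -1110, attained at (1, 3).

-1110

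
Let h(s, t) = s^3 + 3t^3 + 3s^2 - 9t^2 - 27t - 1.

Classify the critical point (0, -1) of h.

saddle point

The mixed partial ∂²h/∂s∂t is 0, so the Hessian at any point is diag(h_ss, h_tt) = diag(6(s + 1), 18(t - 1)).
At (0, -1): H = diag(6, -36).
The eigenvalues have opposite signs, so H is indefinite: a saddle point.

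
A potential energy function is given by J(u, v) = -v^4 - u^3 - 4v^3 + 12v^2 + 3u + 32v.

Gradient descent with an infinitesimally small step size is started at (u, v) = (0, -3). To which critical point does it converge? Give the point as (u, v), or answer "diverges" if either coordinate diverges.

(-1, -1)

J is separable, so gradient descent decouples: u follows -∂J/∂u, v follows -∂J/∂v.
∂J/∂u = -3(u - 1)(u + 1); at u=0 this is 3, so u decreases.
∂J/∂v = -4(v - 2)(v + 1)(v + 4); at v=-3 this is -40, so v increases.
u converges to its nearest critical value -1 (a local min of the u-part); v converges to -1. The iterate converges to (-1, -1).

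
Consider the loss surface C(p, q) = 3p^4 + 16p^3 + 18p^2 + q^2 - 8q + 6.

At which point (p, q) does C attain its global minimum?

(-3, 4)

C(p,q) separates as A(p) + B(q) + 6, so its minimum is min A + min B + 6.
A'(p) = 12p(p + 1)(p + 3) vanishes at p ∈ {-3, -1, 0}; B'(q) = 2q - 8 vanishes at q ∈ {4}.
Local minima of A (where A''>0): A(-3)=-27, A(0)=0. Local minima of B: B(4)=-16.
So the global minimum of C is A(-3) + B(4) + 6 = -27 − 16 + 6 = -37, attained at (-3, 4).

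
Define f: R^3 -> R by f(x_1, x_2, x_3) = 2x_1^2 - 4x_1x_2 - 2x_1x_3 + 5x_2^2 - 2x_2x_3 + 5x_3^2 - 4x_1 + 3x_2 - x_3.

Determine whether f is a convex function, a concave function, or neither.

convex

f is quadratic, so its Hessian is the constant matrix H = [[4, -4, -2], [-4, 10, -2], [-2, -2, 10]].
Leading principal minors: 4, 24, 152.
All positive ⇒ H ≻ 0 ⇒ convex.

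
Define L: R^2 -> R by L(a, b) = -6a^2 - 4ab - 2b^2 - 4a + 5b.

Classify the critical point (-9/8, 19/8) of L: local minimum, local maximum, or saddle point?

local maximum

The Hessian of L is constant: H = [[-12, -4], [-4, -4]].
det(H) = (-12)·(-4) − (-4)² = 32.
det(H) > 0 and tr(H) = -16 < 0, so H is negative definite and the point is a local maximum.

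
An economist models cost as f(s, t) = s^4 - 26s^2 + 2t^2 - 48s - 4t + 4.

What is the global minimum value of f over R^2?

f(s,t) separates as P(s) + Q(t) + 4, so its minimum is min P + min Q + 4.
P'(s) = 4(s - 4)(s + 1)(s + 3) vanishes at s ∈ {-3, -1, 4}; Q'(t) = 4(t - 1) vanishes at t ∈ {1}.
Local minima of P (where P''>0): P(-3)=-9, P(4)=-352. Local minima of Q: Q(1)=-2.
So the global minimum of f is P(4) + Q(1) + 4 = -352 − 2 + 4 = -350, attained at (4, 1).

-350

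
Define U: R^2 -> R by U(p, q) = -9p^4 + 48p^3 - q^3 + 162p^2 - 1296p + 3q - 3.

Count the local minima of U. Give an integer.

1

U separates as a function of p plus a function of q, so ∇U=0 decouples.
∂U/∂p = -36(p - 4)(p - 3)(p + 3) = 0 at p ∈ {-3, 3, 4}; ∂U/∂q = -3(q - 1)(q + 1) = 0 at q ∈ {-1, 1}.
The Hessian is diagonal: diag(U_pp, U_qq). Second derivatives: U_pp(-3)=-1512, U_pp(3)=216, U_pp(4)=-252; U_qq(-1)=6, U_qq(1)=-6.
Local minima occur where both diagonal entries positive: (3, -1). Count: 1.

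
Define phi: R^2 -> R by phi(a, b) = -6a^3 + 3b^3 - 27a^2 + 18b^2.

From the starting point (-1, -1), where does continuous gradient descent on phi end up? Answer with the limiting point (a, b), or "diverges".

(-3, 0)

phi is separable, so gradient descent decouples: a follows -∂phi/∂a, b follows -∂phi/∂b.
∂phi/∂a = -18a(a + 3); at a=-1 this is 36, so a decreases.
∂phi/∂b = 9b(b + 4); at b=-1 this is -27, so b increases.
a converges to its nearest critical value -3 (a local min of the a-part); b converges to 0. The iterate converges to (-3, 0).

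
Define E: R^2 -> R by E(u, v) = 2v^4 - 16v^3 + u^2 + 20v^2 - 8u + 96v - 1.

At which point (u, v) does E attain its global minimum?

(4, -1)

E(u,v) separates as P(u) + Q(v) − 1, so its minimum is min P + min Q − 1.
P'(u) = 2u - 8 vanishes at u ∈ {4}; Q'(v) = 8(v - 4)(v - 3)(v + 1) vanishes at v ∈ {-1, 3, 4}.
Local minima of P (where P''>0): P(4)=-16. Local minima of Q: Q(-1)=-58, Q(4)=192.
So the global minimum of E is P(4) + Q(-1) − 1 = -16 − 58 − 1 = -75, attained at (4, -1).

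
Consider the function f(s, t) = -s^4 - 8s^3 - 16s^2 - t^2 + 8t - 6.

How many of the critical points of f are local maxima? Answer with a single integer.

f separates as a function of s plus a function of t, so ∇f=0 decouples.
∂f/∂s = -4s(s + 2)(s + 4) = 0 at s ∈ {-4, -2, 0}; ∂f/∂t = -2(t - 4) = 0 at t ∈ {4}.
The Hessian is diagonal: diag(f_ss, f_tt). Second derivatives: f_ss(-4)=-32, f_ss(-2)=16, f_ss(0)=-32; f_tt(4)=-2.
Local maxima occur where both diagonal entries negative: (-4, 4), (0, 4). Count: 2.

2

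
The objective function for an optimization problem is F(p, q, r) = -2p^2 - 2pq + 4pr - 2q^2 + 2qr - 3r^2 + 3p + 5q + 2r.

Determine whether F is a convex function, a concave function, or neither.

F is quadratic, so its Hessian is the constant matrix H = [[-4, -2, 4], [-2, -4, 2], [4, 2, -6]].
Leading principal minors: -4, 12, -24.
Signs alternate −, +, − ⇒ H ≺ 0 ⇒ concave.

concave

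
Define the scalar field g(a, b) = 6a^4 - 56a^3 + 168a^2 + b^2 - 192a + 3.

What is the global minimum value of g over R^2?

g(a,b) separates as P(a) + Q(b) + 3, so its minimum is min P + min Q + 3.
P'(a) = 24(a - 4)(a - 2)(a - 1) vanishes at a ∈ {1, 2, 4}; Q'(b) = 2b vanishes at b ∈ {0}.
Local minima of P (where P''>0): P(1)=-74, P(4)=-128. Local minima of Q: Q(0)=0.
So the global minimum of g is P(4) + Q(0) + 3 = -128 + 0 + 3 = -125, attained at (4, 0).

-125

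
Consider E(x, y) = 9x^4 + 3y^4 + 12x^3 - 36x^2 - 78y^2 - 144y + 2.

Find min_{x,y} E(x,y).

-1150

E(x,y) separates as P(x) + Q(y) + 2, so its minimum is min P + min Q + 2.
P'(x) = 36x(x - 1)(x + 2) vanishes at x ∈ {-2, 0, 1}; Q'(y) = 12(y - 4)(y + 1)(y + 3) vanishes at y ∈ {-3, -1, 4}.
Local minima of P (where P''>0): P(-2)=-96, P(1)=-15. Local minima of Q: Q(-3)=-27, Q(4)=-1056.
So the global minimum of E is P(-2) + Q(4) + 2 = -96 − 1056 + 2 = -1150, attained at (-2, 4).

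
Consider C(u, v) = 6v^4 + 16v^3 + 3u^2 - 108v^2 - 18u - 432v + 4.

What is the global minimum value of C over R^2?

C(u,v) separates as P(u) + Q(v) + 4, so its minimum is min P + min Q + 4.
P'(u) = 6u - 18 vanishes at u ∈ {3}; Q'(v) = 24(v - 3)(v + 2)(v + 3) vanishes at v ∈ {-3, -2, 3}.
Local minima of P (where P''>0): P(3)=-27. Local minima of Q: Q(-3)=378, Q(3)=-1350.
So the global minimum of C is P(3) + Q(3) + 4 = -27 − 1350 + 4 = -1373, attained at (3, 3).

-1373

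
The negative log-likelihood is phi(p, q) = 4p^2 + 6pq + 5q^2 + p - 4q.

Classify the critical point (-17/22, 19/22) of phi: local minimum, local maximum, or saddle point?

The Hessian of phi is constant: H = [[8, 6], [6, 10]].
det(H) = 8·10 − 6² = 44.
det(H) > 0 and tr(H) = 18 > 0, so H is positive definite and the point is a local minimum.

local minimum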